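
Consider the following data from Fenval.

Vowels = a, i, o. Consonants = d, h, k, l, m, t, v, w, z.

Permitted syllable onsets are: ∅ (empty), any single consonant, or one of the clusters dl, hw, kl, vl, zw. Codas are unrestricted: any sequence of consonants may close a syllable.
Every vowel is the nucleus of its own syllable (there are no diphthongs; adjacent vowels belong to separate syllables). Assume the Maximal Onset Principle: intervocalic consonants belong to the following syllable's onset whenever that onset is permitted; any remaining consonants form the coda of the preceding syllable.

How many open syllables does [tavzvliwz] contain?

Nuclei (vowels): a, i → 2 syllables.
V1 /a/ – V2 /i/: /vzvl/ — longest licit onset from the right is /vl/, leaving /vz/ as coda.
Syllabification: tavz.vliwz.
Classifying each syllable: /tavz/ (closed), /vliwz/ (closed).
Open syllables: 0.

0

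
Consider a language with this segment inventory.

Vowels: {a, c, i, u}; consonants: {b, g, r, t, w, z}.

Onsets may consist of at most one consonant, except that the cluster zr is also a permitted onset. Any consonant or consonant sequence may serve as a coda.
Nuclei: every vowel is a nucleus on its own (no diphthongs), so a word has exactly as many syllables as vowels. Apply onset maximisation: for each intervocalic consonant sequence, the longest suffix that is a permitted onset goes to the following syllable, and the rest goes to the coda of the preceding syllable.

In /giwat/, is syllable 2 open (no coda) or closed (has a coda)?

Vowels present: i, a; each is a nucleus, giving 2 syllables.
Between /i/ (V1) and /a/ (V2): /w/ is a single consonant, so it becomes the next onset.
Syllabification: gi.wat.
Syllable 2 is /wat/ with coda /t/, so it is closed.

closed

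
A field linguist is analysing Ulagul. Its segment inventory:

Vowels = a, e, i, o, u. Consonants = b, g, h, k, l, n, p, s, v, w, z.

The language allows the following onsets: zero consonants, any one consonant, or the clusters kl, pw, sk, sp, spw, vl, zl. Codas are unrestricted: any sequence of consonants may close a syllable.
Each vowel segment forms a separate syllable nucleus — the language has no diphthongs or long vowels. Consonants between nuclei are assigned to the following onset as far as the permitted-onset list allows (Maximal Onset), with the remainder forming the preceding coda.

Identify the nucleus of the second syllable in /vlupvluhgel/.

u

The vowels are u, u, e — 3 nuclei, so 3 syllables.
The second nucleus (vowel 2 from the left) is /u/.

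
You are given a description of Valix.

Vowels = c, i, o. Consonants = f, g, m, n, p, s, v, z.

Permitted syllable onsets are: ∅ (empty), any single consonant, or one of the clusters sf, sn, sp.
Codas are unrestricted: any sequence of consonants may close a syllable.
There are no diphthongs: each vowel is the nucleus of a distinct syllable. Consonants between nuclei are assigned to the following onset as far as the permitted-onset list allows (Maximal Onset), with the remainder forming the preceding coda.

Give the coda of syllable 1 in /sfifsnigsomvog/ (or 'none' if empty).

The vowels are i, i, o, o — 4 nuclei, so 4 syllables.
σ1/σ2 boundary: /fsn/ — longest licit onset from the right is /sn/, leaving /f/ as coda.
σ2/σ3 boundary: cluster /gs/ — the longest permitted-onset suffix is /s/; onset = /s/, preceding coda = /g/.
σ3/σ4 boundary: /mv/ splits as /m/ + /v/ (/v/ is the longest suffix that is a licit onset).
Syllabification: sfif.snig.som.vog.
Syllable 1 is /sfif/: onset /sf/, nucleus /i/, coda /f/.

f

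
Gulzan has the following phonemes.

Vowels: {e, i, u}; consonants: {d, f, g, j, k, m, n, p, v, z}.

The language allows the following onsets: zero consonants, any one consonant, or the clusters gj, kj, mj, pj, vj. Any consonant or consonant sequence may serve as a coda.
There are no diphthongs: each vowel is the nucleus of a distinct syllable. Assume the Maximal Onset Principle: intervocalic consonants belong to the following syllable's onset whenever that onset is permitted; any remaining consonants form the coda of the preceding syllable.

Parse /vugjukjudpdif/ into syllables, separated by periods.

Vowels present: u, u, u, i; each is a nucleus, giving 4 syllables.
/u…u/ gap (V1→V2): /gj/ — entire cluster is a permitted onset → onset /gj/, coda ∅.
/u…u/ gap (V2→V3): cluster /kj/ — /kj/ is itself a permitted onset, so the whole cluster goes right; preceding coda = ∅.
/u…i/ gap (V3→V4): /dpd/ splits as /dp/ + /d/ (/d/ is the longest suffix that is a licit onset).

vu.gju.kjudp.dif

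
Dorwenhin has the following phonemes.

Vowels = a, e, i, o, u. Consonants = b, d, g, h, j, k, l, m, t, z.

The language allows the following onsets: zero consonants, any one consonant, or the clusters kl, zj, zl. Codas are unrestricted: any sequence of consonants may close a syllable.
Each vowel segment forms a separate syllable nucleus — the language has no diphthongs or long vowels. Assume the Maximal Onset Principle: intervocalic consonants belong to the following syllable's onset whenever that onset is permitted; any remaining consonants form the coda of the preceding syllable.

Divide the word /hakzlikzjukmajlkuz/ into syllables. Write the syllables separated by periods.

The vowels are a, i, u, a, u — 5 nuclei, so 5 syllables.
Between /a/ (V1) and /i/ (V2): /kzl/ splits as /k/ + /zl/ (/zl/ is the longest suffix that is a licit onset).
Between /i/ (V2) and /u/ (V3): cluster /kzj/ — the longest permitted-onset suffix is /zj/; onset = /zj/, preceding coda = /k/.
Between /u/ (V3) and /a/ (V4): /km/ — longest licit onset from the right is /m/, leaving /k/ as coda.
Between /a/ (V4) and /u/ (V5): /jlk/; trying suffixes from longest down, /k/ is the first permitted one, so coda /jl/ | onset /k/.

hak.zlik.zjuk.majl.kuz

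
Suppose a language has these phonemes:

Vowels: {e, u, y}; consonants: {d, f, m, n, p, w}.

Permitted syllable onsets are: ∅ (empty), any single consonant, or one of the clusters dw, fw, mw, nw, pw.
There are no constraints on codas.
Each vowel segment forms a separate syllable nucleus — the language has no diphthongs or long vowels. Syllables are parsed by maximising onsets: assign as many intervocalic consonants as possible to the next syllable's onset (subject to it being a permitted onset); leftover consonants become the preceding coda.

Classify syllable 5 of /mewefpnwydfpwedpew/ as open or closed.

Nuclei (vowels): e, e, y, e, e → 5 syllables.
/e…e/ gap (V1→V2): just /w/ — single C goes to the following onset.
/e…y/ gap (V2→V3): cluster /fpnw/ — the longest permitted-onset suffix is /nw/; onset = /nw/, preceding coda = /fp/.
/y…e/ gap (V3→V4): /dfpw/ — longest licit onset from the right is /pw/, leaving /df/ as coda.
/e…e/ gap (V4→V5): /dp/ splits as /d/ + /p/ (/p/ is the longest suffix that is a licit onset).
So the parse is me.wefp.nwydf.pwed.pew.
Syllable 5 is /pew/ with coda /w/, so it is closed.

closed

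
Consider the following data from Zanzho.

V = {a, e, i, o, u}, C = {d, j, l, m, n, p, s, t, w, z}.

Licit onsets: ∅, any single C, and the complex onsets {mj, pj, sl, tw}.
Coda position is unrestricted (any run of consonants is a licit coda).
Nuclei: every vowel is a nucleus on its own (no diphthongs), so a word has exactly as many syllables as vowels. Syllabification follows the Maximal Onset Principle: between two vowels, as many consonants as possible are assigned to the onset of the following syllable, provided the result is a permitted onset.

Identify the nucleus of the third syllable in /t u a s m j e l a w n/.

e

The vowels are u, a, e, a — 4 nuclei, so 4 syllables.
The third nucleus (vowel 3 from the left) is /e/.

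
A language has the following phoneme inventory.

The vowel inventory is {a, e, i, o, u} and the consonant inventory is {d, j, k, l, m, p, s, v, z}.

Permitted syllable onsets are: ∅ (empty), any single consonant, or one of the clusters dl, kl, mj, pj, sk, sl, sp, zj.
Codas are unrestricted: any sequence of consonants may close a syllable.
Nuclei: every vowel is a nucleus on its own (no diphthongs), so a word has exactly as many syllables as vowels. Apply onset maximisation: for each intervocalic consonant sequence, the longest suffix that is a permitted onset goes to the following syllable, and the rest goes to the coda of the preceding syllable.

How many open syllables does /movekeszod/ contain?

Vowels present: o, e, e, o; each is a nucleus, giving 4 syllables.
σ1/σ2 boundary: /v/ is a single consonant, so it becomes the next onset.
σ2/σ3 boundary: /k/ → onset of the next syllable (single consonants are always licit onsets).
σ3/σ4 boundary: /sz/; trying suffixes from longest down, /z/ is the first permitted one, so coda /s/ | onset /z/.
So the parse is mo.ve.kes.zod.
Classifying each syllable: /mo/ (open), /ve/ (open), /kes/ (closed), /zod/ (closed).
Open syllables: 2.

2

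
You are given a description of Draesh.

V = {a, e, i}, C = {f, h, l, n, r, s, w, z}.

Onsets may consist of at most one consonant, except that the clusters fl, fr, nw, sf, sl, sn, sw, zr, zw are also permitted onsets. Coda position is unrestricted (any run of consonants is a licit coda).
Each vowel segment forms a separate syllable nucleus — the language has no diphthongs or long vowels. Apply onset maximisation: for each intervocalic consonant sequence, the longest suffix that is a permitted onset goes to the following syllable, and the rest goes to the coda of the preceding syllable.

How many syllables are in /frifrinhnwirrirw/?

4

The vowels are i, i, i, i — 4 nuclei, so 4 syllables.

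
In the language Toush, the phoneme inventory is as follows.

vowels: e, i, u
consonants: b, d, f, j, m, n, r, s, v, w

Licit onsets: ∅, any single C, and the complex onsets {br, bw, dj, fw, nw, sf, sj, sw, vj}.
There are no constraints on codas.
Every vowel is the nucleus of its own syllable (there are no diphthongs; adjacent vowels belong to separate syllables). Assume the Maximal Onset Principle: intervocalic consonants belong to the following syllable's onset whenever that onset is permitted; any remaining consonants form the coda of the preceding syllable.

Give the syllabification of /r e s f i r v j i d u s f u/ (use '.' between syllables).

Vowels present: e, i, i, u, u; each is a nucleus, giving 5 syllables.
V1 /e/ – V2 /i/: /sf/ — entire cluster is a permitted onset → onset /sf/, coda ∅.
V2 /i/ – V3 /i/: cluster /rvj/ — the longest permitted-onset suffix is /vj/; onset = /vj/, preceding coda = /r/.
V3 /i/ – V4 /u/: /d/ → onset of the next syllable (single consonants are always licit onsets).
V4 /u/ – V5 /u/: /sf/ is a licit onset in full, so it all attaches to the next syllable.

re.sfir.vji.du.sfu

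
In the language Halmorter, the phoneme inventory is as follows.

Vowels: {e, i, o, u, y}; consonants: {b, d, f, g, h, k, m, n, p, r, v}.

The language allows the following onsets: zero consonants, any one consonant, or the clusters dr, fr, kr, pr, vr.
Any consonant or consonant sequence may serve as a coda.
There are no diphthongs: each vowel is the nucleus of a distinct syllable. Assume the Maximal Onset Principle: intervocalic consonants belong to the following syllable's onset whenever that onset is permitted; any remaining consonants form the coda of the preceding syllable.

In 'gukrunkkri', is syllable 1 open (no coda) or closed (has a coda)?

open

Nuclei (vowels): u, u, i → 3 syllables.
V1 /u/ – V2 /u/: cluster /kr/ — /kr/ is itself a permitted onset, so the whole cluster goes right; preceding coda = ∅.
V2 /u/ – V3 /i/: cluster /nkkr/ — the longest permitted-onset suffix is /kr/; onset = /kr/, preceding coda = /nk/.
Putting it together: gu.krunk.kri.
Syllable 1 is /gu/; it ends in its nucleus with no coda, so it is open.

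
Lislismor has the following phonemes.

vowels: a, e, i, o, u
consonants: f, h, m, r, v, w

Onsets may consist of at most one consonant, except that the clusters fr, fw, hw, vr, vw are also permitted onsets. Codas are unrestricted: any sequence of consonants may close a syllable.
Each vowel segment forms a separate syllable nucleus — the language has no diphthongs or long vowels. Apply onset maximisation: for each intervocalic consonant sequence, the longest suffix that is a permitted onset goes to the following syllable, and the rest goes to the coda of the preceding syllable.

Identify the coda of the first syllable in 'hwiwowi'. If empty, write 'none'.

none

Nuclei (vowels): i, o, i → 3 syllables.
V1 /i/ – V2 /o/: /w/ → onset of the next syllable (single consonants are always licit onsets).
V2 /o/ – V3 /i/: /w/ is a single consonant, so it becomes the next onset.
So the parse is hwi.wo.wi.
Syllable 1 is /hwi/: onset /hw/, nucleus /i/, coda ∅.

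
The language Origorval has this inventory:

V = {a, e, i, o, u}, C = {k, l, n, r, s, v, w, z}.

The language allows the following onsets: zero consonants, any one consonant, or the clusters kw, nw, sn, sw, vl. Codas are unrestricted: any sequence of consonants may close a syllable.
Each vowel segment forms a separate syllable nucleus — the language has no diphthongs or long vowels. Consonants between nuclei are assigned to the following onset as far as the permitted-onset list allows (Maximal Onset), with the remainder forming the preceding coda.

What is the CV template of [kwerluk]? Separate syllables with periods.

CCVC.CVC

Nuclei (vowels): e, u → 2 syllables.
σ1/σ2 boundary: /rl/; trying suffixes from longest down, /l/ is the first permitted one, so coda /r/ | onset /l/.
So the parse is kwer.luk.
Mapping each syllable to C/V: /kwer/ → CCVC, /luk/ → CVC.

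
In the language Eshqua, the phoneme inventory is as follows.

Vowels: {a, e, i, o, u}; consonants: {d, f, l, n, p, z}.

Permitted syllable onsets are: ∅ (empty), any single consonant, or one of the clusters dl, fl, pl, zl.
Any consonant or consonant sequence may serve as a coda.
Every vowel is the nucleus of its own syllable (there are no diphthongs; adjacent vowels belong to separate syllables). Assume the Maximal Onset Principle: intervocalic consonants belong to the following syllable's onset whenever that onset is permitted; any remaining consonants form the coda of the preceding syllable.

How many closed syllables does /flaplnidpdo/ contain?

Vowels present: a, i, o; each is a nucleus, giving 3 syllables.
σ1/σ2 boundary: cluster /pln/ — the longest permitted-onset suffix is /n/; onset = /n/, preceding coda = /pl/.
σ2/σ3 boundary: /dpd/ splits as /dp/ + /d/ (/d/ is the longest suffix that is a licit onset).
Putting it together: flapl.nidp.do.
Classifying each syllable: /flapl/ (closed), /nidp/ (closed), /do/ (open).
Closed syllables: 2.

2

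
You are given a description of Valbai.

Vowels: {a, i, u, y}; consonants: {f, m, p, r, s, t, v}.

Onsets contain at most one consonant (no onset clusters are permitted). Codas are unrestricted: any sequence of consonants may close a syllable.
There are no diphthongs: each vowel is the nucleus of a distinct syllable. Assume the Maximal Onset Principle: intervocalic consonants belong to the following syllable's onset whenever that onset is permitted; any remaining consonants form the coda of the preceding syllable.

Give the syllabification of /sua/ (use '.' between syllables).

The vowels are u, a — 2 nuclei, so 2 syllables.
σ1/σ2 boundary: hiatus — the boundary sits between the two vowels.

su.a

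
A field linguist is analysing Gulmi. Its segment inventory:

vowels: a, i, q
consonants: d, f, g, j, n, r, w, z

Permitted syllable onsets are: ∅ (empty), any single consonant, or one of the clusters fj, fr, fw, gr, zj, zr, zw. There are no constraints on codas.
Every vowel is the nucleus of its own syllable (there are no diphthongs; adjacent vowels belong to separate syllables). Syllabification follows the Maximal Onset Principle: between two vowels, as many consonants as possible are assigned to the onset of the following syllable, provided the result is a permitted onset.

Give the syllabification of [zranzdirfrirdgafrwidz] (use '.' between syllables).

zranz.dir.frird.gafr.widz

The vowels are a, i, i, a, i — 5 nuclei, so 5 syllables.
Between /a/ (V1) and /i/ (V2): cluster /nzd/ — the longest permitted-onset suffix is /d/; onset = /d/, preceding coda = /nz/.
Between /i/ (V2) and /i/ (V3): /rfr/; trying suffixes from longest down, /fr/ is the first permitted one, so coda /r/ | onset /fr/.
Between /i/ (V3) and /a/ (V4): /rdg/ splits as /rd/ + /g/ (/g/ is the longest suffix that is a licit onset).
Between /a/ (V4) and /i/ (V5): /frw/; trying suffixes from longest down, /w/ is the first permitted one, so coda /fr/ | onset /w/.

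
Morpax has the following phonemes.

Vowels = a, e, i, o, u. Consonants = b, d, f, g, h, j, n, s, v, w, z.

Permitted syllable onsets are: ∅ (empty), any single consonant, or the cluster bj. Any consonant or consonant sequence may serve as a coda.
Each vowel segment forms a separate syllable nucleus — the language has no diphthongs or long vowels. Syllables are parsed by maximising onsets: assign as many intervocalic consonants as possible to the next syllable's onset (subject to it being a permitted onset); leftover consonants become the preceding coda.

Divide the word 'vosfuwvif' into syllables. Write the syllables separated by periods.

Nuclei (vowels): o, u, i → 3 syllables.
σ1/σ2 boundary: /sf/ splits as /s/ + /f/ (/f/ is the longest suffix that is a licit onset).
σ2/σ3 boundary: /wv/ — longest licit onset from the right is /v/, leaving /w/ as coda.

vos.fuw.vif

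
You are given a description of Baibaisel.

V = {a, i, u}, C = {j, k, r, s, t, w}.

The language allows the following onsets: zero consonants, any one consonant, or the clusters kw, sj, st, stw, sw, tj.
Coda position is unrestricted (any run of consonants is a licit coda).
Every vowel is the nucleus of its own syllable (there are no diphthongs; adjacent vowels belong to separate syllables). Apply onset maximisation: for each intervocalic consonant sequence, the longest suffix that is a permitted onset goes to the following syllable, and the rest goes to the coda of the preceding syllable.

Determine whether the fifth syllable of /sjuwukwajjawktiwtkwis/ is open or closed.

Nuclei (vowels): u, u, a, a, i, i → 6 syllables.
/u…u/ gap (V1→V2): /w/ is a single consonant, so it becomes the next onset.
/u…a/ gap (V2→V3): /kw/ — entire cluster is a permitted onset → onset /kw/, coda ∅.
/a…a/ gap (V3→V4): /jj/; trying suffixes from longest down, /j/ is the first permitted one, so coda /j/ | onset /j/.
/a…i/ gap (V4→V5): /wkt/ splits as /wk/ + /t/ (/t/ is the longest suffix that is a licit onset).
/i…i/ gap (V5→V6): /wtkw/ — longest licit onset from the right is /kw/, leaving /wt/ as coda.
Syllabification: sju.wu.kwaj.jawk.tiwt.kwis.
Syllable 5 is /tiwt/ with coda /wt/, so it is closed.

closed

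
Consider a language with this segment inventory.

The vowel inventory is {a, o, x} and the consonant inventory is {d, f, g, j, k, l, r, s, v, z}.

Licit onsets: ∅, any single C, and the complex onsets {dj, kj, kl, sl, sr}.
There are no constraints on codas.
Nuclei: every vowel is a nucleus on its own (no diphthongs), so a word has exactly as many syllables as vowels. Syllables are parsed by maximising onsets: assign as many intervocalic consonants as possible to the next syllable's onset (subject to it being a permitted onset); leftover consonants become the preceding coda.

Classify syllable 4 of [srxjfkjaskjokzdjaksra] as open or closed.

closed

Vowels present: x, a, o, a, a; each is a nucleus, giving 5 syllables.
σ1/σ2 boundary: /jfkj/; trying suffixes from longest down, /kj/ is the first permitted one, so coda /jf/ | onset /kj/.
σ2/σ3 boundary: /skj/ splits as /s/ + /kj/ (/kj/ is the longest suffix that is a licit onset).
σ3/σ4 boundary: /kzdj/; trying suffixes from longest down, /dj/ is the first permitted one, so coda /kz/ | onset /dj/.
σ4/σ5 boundary: cluster /ksr/ — the longest permitted-onset suffix is /sr/; onset = /sr/, preceding coda = /k/.
Putting it together: srxjf.kjas.kjokz.djak.sra.
Syllable 4 is /djak/ with coda /k/, so it is closed.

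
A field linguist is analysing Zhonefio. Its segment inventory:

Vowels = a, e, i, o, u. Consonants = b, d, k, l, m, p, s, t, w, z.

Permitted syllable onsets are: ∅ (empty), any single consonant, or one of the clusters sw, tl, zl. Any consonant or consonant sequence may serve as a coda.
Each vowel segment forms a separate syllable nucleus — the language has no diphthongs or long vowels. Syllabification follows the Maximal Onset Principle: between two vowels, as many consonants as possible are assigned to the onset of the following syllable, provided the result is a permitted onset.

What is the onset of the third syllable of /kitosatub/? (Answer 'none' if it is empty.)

s

Nuclei (vowels): i, o, a, u → 4 syllables.
/i…o/ gap (V1→V2): /t/ is a single consonant, so it becomes the next onset.
/o…a/ gap (V2→V3): /s/ → onset of the next syllable (single consonants are always licit onsets).
/a…u/ gap (V3→V4): /t/ → onset of the next syllable (single consonants are always licit onsets).
Putting it together: ki.to.sa.tub.
Syllable 3 is /sa/: onset /s/, nucleus /a/, coda ∅.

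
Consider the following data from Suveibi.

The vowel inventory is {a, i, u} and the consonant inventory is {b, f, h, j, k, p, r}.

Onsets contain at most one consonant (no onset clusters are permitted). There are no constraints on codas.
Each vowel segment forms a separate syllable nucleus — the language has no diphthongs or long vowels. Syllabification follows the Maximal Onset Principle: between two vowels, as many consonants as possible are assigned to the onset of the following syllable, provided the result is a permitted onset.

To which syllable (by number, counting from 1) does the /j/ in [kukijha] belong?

Nuclei (vowels): u, i, a → 3 syllables.
V1 /u/ – V2 /i/: /k/ is a single consonant, so it becomes the next onset.
V2 /i/ – V3 /a/: /jh/ splits as /j/ + /h/ (/h/ is the longest suffix that is a licit onset).
Putting it together: ku.kij.ha.
The /j/ is in the coda of syllable 2 (/kij/).

2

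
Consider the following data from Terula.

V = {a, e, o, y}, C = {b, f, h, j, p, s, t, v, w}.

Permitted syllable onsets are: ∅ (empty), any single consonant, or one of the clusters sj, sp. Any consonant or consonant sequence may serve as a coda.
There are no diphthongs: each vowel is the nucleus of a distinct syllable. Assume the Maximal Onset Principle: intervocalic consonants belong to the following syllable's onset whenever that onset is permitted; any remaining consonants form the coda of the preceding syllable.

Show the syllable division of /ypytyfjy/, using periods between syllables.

The vowels are y, y, y, y — 4 nuclei, so 4 syllables.
V1 /y/ – V2 /y/: /p/ is a single consonant, so it becomes the next onset.
V2 /y/ – V3 /y/: just /t/ — single C goes to the following onset.
V3 /y/ – V4 /y/: /fj/ — longest licit onset from the right is /j/, leaving /f/ as coda.

y.py.tyf.jy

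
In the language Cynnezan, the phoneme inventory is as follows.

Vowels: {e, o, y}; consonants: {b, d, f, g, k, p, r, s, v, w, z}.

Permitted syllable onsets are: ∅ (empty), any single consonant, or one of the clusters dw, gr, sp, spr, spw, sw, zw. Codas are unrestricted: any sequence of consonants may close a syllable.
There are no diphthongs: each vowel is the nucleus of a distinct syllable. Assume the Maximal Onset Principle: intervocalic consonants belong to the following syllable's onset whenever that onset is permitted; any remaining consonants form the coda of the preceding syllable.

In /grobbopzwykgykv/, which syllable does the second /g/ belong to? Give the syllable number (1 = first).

The vowels are o, o, y, y — 4 nuclei, so 4 syllables.
V1 /o/ – V2 /o/: /bb/; trying suffixes from longest down, /b/ is the first permitted one, so coda /b/ | onset /b/.
V2 /o/ – V3 /y/: /pzw/ — longest licit onset from the right is /zw/, leaving /p/ as coda.
V3 /y/ – V4 /y/: /kg/; trying suffixes from longest down, /g/ is the first permitted one, so coda /k/ | onset /g/.
Result: grob.bop.zwyk.gykv.
The second /g/ is in the onset of syllable 4 (/gykv/).

4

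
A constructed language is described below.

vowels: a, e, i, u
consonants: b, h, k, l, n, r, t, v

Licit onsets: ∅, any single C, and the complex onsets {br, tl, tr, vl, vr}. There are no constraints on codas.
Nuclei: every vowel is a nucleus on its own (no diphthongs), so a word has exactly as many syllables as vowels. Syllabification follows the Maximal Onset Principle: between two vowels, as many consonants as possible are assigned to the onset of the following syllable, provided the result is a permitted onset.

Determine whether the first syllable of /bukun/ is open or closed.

open

The vowels are u, u — 2 nuclei, so 2 syllables.
σ1/σ2 boundary: just /k/ — single C goes to the following onset.
Result: bu.kun.
Syllable 1 is /bu/; it ends in its nucleus with no coda, so it is open.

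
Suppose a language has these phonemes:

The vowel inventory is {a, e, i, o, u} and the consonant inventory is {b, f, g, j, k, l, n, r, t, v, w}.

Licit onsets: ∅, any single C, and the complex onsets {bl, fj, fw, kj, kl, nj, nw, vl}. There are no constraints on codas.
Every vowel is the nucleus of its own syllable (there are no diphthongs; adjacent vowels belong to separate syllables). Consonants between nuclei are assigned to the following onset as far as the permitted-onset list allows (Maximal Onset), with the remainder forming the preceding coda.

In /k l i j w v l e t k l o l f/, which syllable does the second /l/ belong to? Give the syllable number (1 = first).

2

Nuclei (vowels): i, e, o → 3 syllables.
V1 /i/ – V2 /e/: cluster /jwvl/ — the longest permitted-onset suffix is /vl/; onset = /vl/, preceding coda = /jw/.
V2 /e/ – V3 /o/: /tkl/ — longest licit onset from the right is /kl/, leaving /t/ as coda.
So the parse is klijw.vlet.klolf.
The second /l/ is in the onset of syllable 2 (/vlet/).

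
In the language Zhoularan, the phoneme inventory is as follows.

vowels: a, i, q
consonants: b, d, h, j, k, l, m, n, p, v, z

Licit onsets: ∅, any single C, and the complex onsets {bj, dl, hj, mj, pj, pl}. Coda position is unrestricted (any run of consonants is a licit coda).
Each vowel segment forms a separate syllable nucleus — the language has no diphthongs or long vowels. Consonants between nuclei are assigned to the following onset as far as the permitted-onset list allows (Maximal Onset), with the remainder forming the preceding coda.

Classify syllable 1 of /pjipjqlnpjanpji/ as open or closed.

Nuclei (vowels): i, q, a, i → 4 syllables.
σ1/σ2 boundary: /pj/ — entire cluster is a permitted onset → onset /pj/, coda ∅.
σ2/σ3 boundary: /lnpj/ splits as /ln/ + /pj/ (/pj/ is the longest suffix that is a licit onset).
σ3/σ4 boundary: /npj/ splits as /n/ + /pj/ (/pj/ is the longest suffix that is a licit onset).
Result: pji.pjqln.pjan.pji.
Syllable 1 is /pji/; it ends in its nucleus with no coda, so it is open.

open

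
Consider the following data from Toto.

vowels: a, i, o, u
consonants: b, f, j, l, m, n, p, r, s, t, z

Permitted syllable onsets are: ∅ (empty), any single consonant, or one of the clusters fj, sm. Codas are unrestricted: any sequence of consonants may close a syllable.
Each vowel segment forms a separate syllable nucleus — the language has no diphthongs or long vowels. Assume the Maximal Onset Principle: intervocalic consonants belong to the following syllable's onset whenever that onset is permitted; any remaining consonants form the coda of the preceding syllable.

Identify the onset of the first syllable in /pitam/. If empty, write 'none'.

Nuclei (vowels): i, a → 2 syllables.
Between /i/ (V1) and /a/ (V2): just /t/ — single C goes to the following onset.
Putting it together: pi.tam.
Syllable 1 is /pi/: onset /p/, nucleus /i/, coda ∅.

p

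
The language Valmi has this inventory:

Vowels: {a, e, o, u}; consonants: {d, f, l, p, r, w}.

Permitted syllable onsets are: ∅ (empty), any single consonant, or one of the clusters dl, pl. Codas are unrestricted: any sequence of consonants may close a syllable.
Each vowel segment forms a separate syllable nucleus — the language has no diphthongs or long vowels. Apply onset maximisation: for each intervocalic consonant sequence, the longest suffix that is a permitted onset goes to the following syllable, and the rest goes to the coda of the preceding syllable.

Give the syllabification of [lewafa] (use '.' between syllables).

le.wa.fa

The vowels are e, a, a — 3 nuclei, so 3 syllables.
Between /e/ (V1) and /a/ (V2): just /w/ — single C goes to the following onset.
Between /a/ (V2) and /a/ (V3): /f/ is a single consonant, so it becomes the next onset.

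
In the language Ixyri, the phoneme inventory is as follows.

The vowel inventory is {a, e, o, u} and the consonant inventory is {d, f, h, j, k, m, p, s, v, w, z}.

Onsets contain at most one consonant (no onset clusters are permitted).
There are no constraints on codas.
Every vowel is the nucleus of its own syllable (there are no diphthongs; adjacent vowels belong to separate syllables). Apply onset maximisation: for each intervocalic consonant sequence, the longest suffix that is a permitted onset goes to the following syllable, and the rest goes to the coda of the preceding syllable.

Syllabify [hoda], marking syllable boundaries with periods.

ho.da

The vowels are o, a — 2 nuclei, so 2 syllables.
/o…a/ gap (V1→V2): /d/ is a single consonant, so it becomes the next onset.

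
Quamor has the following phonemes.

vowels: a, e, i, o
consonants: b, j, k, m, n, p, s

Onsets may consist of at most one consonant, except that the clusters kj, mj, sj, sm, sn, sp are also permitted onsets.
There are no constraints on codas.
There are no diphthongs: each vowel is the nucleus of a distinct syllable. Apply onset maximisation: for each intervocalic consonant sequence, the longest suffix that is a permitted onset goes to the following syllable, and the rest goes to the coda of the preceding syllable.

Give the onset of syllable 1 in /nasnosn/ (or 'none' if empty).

n

Nuclei (vowels): a, o → 2 syllables.
σ1/σ2 boundary: /sn/ is a licit onset in full, so it all attaches to the next syllable.
So the parse is na.snosn.
Syllable 1 is /na/: onset /n/, nucleus /a/, coda ∅.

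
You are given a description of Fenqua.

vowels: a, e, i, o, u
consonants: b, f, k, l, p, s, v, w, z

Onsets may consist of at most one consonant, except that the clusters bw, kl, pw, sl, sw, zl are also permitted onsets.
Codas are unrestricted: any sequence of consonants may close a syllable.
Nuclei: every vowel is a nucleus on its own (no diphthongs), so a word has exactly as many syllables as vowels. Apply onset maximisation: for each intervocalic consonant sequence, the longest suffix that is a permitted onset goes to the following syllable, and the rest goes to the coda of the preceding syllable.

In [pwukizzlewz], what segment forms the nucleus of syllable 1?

Vowels present: u, i, e; each is a nucleus, giving 3 syllables.
The first nucleus (vowel 1 from the left) is /u/.

u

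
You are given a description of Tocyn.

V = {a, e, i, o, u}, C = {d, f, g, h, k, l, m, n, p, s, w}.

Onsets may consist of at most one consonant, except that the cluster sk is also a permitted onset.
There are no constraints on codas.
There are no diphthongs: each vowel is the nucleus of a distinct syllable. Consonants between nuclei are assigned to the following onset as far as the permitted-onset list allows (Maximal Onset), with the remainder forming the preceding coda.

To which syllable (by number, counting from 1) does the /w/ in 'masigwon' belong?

The vowels are a, i, o — 3 nuclei, so 3 syllables.
/a…i/ gap (V1→V2): just /s/ — single C goes to the following onset.
/i…o/ gap (V2→V3): /gw/ — longest licit onset from the right is /w/, leaving /g/ as coda.
Syllabification: ma.sig.won.
The /w/ is in the onset of syllable 3 (/won/).

3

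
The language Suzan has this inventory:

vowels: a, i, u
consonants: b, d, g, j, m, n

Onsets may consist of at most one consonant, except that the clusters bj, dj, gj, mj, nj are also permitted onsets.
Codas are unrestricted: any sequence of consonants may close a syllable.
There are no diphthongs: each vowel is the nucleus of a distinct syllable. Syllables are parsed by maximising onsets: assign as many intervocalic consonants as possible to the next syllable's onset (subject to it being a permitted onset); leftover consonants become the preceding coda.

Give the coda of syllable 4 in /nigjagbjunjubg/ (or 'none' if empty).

Vowels present: i, a, u, u; each is a nucleus, giving 4 syllables.
σ1/σ2 boundary: /gj/ — entire cluster is a permitted onset → onset /gj/, coda ∅.
σ2/σ3 boundary: /gbj/ — longest licit onset from the right is /bj/, leaving /g/ as coda.
σ3/σ4 boundary: /nj/ — entire cluster is a permitted onset → onset /nj/, coda ∅.
Result: ni.gjag.bju.njubg.
Syllable 4 is /njubg/: onset /nj/, nucleus /u/, coda /bg/.

bg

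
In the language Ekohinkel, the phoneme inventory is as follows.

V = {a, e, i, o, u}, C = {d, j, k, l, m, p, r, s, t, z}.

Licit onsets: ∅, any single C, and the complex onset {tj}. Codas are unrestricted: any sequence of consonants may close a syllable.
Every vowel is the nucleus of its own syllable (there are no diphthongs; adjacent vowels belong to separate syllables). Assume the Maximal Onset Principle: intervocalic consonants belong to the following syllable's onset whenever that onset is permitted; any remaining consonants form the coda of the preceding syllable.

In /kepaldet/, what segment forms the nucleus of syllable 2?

a

The vowels are e, a, e — 3 nuclei, so 3 syllables.
The second nucleus (vowel 2 from the left) is /a/.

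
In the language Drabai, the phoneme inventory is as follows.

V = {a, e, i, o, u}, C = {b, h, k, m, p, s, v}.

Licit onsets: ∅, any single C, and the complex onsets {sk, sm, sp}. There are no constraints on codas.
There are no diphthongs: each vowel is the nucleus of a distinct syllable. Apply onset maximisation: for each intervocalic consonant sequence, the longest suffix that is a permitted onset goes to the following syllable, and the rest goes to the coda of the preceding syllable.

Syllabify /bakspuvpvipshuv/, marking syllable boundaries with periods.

Nuclei (vowels): a, u, i, u → 4 syllables.
Between /a/ (V1) and /u/ (V2): /ksp/ splits as /k/ + /sp/ (/sp/ is the longest suffix that is a licit onset).
Between /u/ (V2) and /i/ (V3): /vpv/ — longest licit onset from the right is /v/, leaving /vp/ as coda.
Between /i/ (V3) and /u/ (V4): /psh/; trying suffixes from longest down, /h/ is the first permitted one, so coda /ps/ | onset /h/.

bak.spuvp.vips.huv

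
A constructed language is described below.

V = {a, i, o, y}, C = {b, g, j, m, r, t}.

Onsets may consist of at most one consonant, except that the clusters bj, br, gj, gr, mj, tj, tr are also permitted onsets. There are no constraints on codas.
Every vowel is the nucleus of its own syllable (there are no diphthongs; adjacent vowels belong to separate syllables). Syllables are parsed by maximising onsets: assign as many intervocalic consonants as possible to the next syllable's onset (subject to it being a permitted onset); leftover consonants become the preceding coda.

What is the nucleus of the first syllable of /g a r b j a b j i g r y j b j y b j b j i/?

a

The vowels are a, a, i, y, y, i — 6 nuclei, so 6 syllables.
The first nucleus (vowel 1 from the left) is /a/.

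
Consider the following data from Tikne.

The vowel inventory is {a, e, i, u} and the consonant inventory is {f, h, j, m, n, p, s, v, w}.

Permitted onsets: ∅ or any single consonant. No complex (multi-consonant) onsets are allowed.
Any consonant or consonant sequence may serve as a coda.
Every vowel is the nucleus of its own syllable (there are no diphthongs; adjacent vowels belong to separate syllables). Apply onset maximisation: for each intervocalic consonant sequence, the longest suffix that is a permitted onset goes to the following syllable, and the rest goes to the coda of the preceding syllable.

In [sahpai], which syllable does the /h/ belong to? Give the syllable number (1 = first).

The vowels are a, a, i — 3 nuclei, so 3 syllables.
/a…a/ gap (V1→V2): /hp/ splits as /h/ + /p/ (/p/ is the longest suffix that is a licit onset).
/a…i/ gap (V2→V3): no consonants, so the boundary falls immediately after /a/.
Result: sah.pa.i.
The /h/ is in the coda of syllable 1 (/sah/).

1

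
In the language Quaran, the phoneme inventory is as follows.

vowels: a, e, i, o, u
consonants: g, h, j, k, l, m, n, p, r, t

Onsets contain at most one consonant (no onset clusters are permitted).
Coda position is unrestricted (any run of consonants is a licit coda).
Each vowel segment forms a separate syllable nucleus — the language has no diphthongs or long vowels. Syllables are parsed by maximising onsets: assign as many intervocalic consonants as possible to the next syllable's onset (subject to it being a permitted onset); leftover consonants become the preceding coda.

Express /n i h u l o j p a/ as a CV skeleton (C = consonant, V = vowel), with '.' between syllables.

CV.CV.CVC.CV

The vowels are i, u, o, a — 4 nuclei, so 4 syllables.
σ1/σ2 boundary: just /h/ — single C goes to the following onset.
σ2/σ3 boundary: just /l/ — single C goes to the following onset.
σ3/σ4 boundary: cluster /jp/ — the longest permitted-onset suffix is /p/; onset = /p/, preceding coda = /j/.
Syllabification: ni.hu.loj.pa.
Mapping each syllable to C/V: /ni/ → CV, /hu/ → CV, /loj/ → CVC, /pa/ → CV.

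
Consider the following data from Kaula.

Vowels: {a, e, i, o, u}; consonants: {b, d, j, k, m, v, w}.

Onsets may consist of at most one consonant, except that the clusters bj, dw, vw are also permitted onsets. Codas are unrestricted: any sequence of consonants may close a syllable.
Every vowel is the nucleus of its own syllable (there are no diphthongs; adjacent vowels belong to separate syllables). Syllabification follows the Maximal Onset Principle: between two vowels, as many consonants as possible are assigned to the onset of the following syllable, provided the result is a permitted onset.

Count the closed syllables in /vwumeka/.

The vowels are u, e, a — 3 nuclei, so 3 syllables.
/u…e/ gap (V1→V2): /m/ is a single consonant, so it becomes the next onset.
/e…a/ gap (V2→V3): /k/ → onset of the next syllable (single consonants are always licit onsets).
So the parse is vwu.me.ka.
Classifying each syllable: /vwu/ (open), /me/ (open), /ka/ (open).
Closed syllables: 0.

0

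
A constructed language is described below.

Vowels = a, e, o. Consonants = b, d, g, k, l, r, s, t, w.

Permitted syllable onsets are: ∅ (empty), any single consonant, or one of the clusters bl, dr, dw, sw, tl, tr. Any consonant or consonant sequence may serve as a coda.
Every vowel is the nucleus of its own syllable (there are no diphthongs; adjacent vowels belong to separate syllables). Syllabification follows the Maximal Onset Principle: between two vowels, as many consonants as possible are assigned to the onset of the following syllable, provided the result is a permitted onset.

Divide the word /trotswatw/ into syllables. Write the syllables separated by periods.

Vowels present: o, a; each is a nucleus, giving 2 syllables.
/o…a/ gap (V1→V2): /tsw/; trying suffixes from longest down, /sw/ is the first permitted one, so coda /t/ | onset /sw/.

trot.swatw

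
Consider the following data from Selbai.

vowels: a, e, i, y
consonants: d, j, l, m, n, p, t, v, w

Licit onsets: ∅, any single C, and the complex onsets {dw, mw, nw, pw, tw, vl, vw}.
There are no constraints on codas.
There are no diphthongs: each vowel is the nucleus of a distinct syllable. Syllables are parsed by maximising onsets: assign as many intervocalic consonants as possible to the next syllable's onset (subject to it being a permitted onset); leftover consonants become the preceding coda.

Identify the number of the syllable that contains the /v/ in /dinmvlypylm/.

Nuclei (vowels): i, y, y → 3 syllables.
Between /i/ (V1) and /y/ (V2): /nmvl/ splits as /nm/ + /vl/ (/vl/ is the longest suffix that is a licit onset).
Between /y/ (V2) and /y/ (V3): just /p/ — single C goes to the following onset.
Putting it together: dinm.vly.pylm.
The /v/ is in the onset of syllable 2 (/vly/).

2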